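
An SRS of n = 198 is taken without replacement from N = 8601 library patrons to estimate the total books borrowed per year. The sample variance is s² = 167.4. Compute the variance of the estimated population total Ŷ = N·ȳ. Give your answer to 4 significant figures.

Var(Ŷ) = N²·Var(ȳ) = N²·(1 − n/N)·s²/n.
f = 198/8601 = 0.02302058; Var(ȳ) = 0.97697942·167.4/198 = 0.82599169.
Var(Ŷ) = 8601² · 0.82599169 = 6.1104553 × 10^7.

6.110 × 10^7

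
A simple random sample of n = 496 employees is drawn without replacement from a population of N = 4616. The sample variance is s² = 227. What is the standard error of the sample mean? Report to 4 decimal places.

Under SRS without replacement, Var(ȳ) = (1 − f)·s²/n with f = n/N = 496/4616 = 0.10745234.
Var(ȳ) = (1 − 0.10745234)·227/496 = 0.89254766·0.45766129 = 0.40848451.
SE(ȳ) = √(0.40848451) = 0.6391.

0.6391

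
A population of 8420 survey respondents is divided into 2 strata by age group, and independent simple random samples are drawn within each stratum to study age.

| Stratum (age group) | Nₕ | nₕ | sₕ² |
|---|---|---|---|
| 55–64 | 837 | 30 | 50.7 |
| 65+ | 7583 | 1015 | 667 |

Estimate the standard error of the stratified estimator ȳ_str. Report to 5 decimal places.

0.69119

Var(ȳ_str) = Σₕ Wₕ²(1 − fₕ)sₕ²/nₕ with Wₕ = Nₕ/N, N = 8420.
55–64: Wₕ = 0.09940618; term = 0.09940618²·(1 − 0.03584229)·50.7/30 = 0.016101321.
65+: Wₕ = 0.90059382; term = 0.90059382²·(1 − 0.13385204)·667/1015 = 0.46164678.
Sum = 0.4777481.
SE = √(0.4777481) = 0.69119.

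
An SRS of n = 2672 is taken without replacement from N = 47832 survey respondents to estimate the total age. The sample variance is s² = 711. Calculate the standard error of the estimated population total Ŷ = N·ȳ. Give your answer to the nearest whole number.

Var(Ŷ) = N²·Var(ȳ) = N²·(1 − n/N)·s²/n.
f = 2672/47832 = 0.05586218; Var(ȳ) = 0.94413782·711/2672 = 0.25122829.
Var(Ŷ) = 47832² · 0.25122829 = 5.7478526 × 10^8.
SE(Ŷ) = √(5.7478526 × 10^8) = 23975.

23975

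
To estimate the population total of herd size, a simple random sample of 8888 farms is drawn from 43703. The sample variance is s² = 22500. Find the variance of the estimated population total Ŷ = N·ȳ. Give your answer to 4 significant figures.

3.852 × 10^9

Var(Ŷ) = N²·Var(ȳ) = N²·(1 − n/N)·s²/n.
f = 8888/43703 = 0.20337277; Var(ȳ) = 0.79662723·22500/8888 = 2.0166644.
Var(Ŷ) = 43703² · 2.0166644 = 3.8517326 × 10^9.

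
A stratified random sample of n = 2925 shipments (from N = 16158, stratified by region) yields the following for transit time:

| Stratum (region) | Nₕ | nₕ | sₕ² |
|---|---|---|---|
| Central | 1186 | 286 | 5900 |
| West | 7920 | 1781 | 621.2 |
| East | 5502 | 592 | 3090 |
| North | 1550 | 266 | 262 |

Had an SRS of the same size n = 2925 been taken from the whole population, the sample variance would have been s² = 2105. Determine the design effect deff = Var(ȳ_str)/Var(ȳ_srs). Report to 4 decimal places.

Var(ȳ_str) = Σ Wₕ²(1−fₕ)sₕ²/nₕ with Wₕ = Nₕ/16158:
  Central: (1186/16158)²·(1−286/1186)·5900/286 = 0.084340849
  West: (7920/16158)²·(1−1781/7920)·621.2/1781 = 0.064955381
  East: (5502/16158)²·(1−592/5502)·3090/592 = 0.5400869
  North: (1550/16158)²·(1−266/1550)·262/266 = 0.0075082923
  → Var(ȳ_str) = 0.69689142.
Var(ȳ_srs) = (1 − 2925/16158)·2105/2925 = 0.5893821.
deff = 0.69689142 / 0.5893821 = 1.1824.

1.1824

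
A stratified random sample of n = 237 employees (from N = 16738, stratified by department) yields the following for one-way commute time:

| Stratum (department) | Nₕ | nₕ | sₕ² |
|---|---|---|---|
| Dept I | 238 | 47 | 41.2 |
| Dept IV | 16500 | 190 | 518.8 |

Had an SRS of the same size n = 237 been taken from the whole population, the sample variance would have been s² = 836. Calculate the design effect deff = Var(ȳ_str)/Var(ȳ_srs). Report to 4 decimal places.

0.7543

Var(ȳ_str) = Σ Wₕ²(1−fₕ)sₕ²/nₕ with Wₕ = Nₕ/16738:
  Dept I: (238/16738)²·(1−47/238)·41.2/47 = 1.4223372 × 10^-4
  Dept IV: (16500/16738)²·(1−190/16500)·518.8/190 = 2.6228723
  → Var(ȳ_str) = 2.6230145.
Var(ȳ_srs) = (1 − 237/16738)·836/237 = 3.4774799.
deff = 2.6230145 / 3.4774799 = 0.7543.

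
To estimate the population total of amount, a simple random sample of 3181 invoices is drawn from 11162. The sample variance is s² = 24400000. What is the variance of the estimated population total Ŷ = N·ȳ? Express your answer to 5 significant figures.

Var(Ŷ) = N²·Var(ȳ) = N²·(1 − n/N)·s²/n.
f = 3181/11162 = 0.28498477; Var(ȳ) = 0.71501523·24400000/3181 = 5484.5557.
Var(Ŷ) = 11162² · 5484.5557 = 6.8332213 × 10^11.

6.8332 × 10^11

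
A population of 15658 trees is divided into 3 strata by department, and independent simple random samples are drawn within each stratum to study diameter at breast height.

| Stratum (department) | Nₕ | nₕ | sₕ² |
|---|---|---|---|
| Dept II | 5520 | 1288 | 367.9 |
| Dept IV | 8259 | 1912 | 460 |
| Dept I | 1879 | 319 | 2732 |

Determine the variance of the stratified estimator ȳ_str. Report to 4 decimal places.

Var(ȳ_str) = Σₕ Wₕ²(1 − fₕ)sₕ²/nₕ with Wₕ = Nₕ/N, N = 15658.
Dept II: Wₕ = 0.35253545; term = 0.35253545²·(1 − 0.23333333)·367.9/1288 = 0.027216112.
Dept IV: Wₕ = 0.52746200; term = 0.52746200²·(1 − 0.23150502)·460/1912 = 0.051439096.
Dept I: Wₕ = 0.12000255; term = 0.12000255²·(1 − 0.16977115)·2732/319 = 0.10239266.
Sum = 0.18104787.

0.1810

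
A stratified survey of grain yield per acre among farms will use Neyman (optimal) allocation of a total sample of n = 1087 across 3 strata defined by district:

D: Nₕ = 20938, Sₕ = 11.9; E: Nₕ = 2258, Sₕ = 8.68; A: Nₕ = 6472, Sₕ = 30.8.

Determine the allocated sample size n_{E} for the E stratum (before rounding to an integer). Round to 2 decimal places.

Neyman allocation: nₕ = n·NₕSₕ / Σⱼ NⱼSⱼ.
Σ NⱼSⱼ = 20938·11.9 + 2258·8.68 + 6472·30.8 = 468099.24.
n_{E} = 1087·2258·8.68 / 468099.24 = 45.51.

45.51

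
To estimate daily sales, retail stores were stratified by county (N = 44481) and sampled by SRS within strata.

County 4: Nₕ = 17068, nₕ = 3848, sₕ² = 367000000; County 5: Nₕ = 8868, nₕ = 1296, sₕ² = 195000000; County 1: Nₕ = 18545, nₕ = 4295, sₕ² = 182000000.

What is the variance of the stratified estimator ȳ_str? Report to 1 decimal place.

21642.9

Var(ȳ_str) = Σₕ Wₕ²(1 − fₕ)sₕ²/nₕ with Wₕ = Nₕ/N, N = 44481.
County 4: Wₕ = 0.38371439; term = 0.38371439²·(1 − 0.22545114)·367000000/3848 = 10876.671.
County 5: Wₕ = 0.19936602; term = 0.19936602²·(1 − 0.14614344)·195000000/1296 = 5106.4233.
County 1: Wₕ = 0.41691958; term = 0.41691958²·(1 − 0.23159881)·182000000/4295 = 5659.7968.
Sum = 21642.891.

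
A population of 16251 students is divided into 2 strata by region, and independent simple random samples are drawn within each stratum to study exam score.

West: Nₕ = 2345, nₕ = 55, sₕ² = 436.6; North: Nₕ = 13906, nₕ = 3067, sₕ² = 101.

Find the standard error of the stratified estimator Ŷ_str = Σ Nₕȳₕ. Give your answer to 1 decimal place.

6898.7

Var(Ŷ_str) = Σₕ Nₕ²(1 − fₕ)sₕ²/nₕ.
West: 2345²·(1 − 55/2345)·436.6/55 = 4.2628433 × 10^7.
North: 13906²·(1 − 3067/13906)·101/3067 = 4.9636259 × 10^6.
Sum = 4.7592059 × 10^7.
SE = √(4.7592059 × 10^7) = 6898.7.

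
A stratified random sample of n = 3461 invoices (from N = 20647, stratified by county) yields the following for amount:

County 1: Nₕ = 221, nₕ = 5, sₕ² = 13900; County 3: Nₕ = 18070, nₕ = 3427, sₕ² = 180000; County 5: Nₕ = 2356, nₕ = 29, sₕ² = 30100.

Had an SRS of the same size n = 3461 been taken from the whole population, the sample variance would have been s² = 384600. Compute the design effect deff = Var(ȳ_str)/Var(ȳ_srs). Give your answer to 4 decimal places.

0.5001

Var(ȳ_str) = Σ Wₕ²(1−fₕ)sₕ²/nₕ with Wₕ = Nₕ/20647:
  County 1: (221/20647)²·(1−5/221)·13900/5 = 0.31129841
  County 3: (18070/20647)²·(1−3427/18070)·180000/3427 = 32.601133
  County 5: (2356/20647)²·(1−29/2356)·30100/29 = 13.348309
  → Var(ȳ_str) = 46.26074.
Var(ȳ_srs) = (1 − 3461/20647)·384600/3461 = 92.496549.
deff = 46.26074 / 92.496549 = 0.5001.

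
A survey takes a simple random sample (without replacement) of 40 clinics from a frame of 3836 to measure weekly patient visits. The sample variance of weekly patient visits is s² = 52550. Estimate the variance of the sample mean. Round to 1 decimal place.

Under SRS without replacement, Var(ȳ) = (1 − f)·s²/n with f = n/N = 40/3836 = 0.01042753.
Var(ȳ) = (1 − 0.01042753)·52550/40 = 0.98957247·1313.75 = 1300.0508.

1300.1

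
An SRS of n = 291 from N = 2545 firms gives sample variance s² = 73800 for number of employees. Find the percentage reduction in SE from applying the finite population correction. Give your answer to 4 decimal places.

f = n/N = 291/2545 = 0.11434185.
SE_no-fpc = √(s²/n) = 15.925082; SE_fpc = √((1−f)s²/n) = 14.987001.
Ratio = √(1−f) = 0.94109413. Reduction = 100·(1 − 0.94109413) = 5.8906%.

5.8906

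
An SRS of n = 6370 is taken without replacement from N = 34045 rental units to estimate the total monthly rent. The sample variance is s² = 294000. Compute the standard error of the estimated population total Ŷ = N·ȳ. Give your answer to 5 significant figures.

Var(Ŷ) = N²·Var(ȳ) = N²·(1 − n/N)·s²/n.
f = 6370/34045 = 0.18710530; Var(ȳ) = 0.81289470·294000/6370 = 37.518217.
Var(Ŷ) = 34045² · 37.518217 = 4.3485941 × 10^10.
SE(Ŷ) = √(4.3485941 × 10^10) = 208530.

208530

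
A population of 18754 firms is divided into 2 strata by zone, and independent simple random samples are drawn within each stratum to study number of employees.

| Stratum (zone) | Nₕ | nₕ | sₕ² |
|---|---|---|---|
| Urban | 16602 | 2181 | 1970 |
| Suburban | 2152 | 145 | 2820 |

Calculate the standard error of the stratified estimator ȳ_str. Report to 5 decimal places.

0.92395

Var(ȳ_str) = Σₕ Wₕ²(1 − fₕ)sₕ²/nₕ with Wₕ = Nₕ/N, N = 18754.
Urban: Wₕ = 0.88525115; term = 0.88525115²·(1 − 0.13136971)·1970/2181 = 0.61486323.
Suburban: Wₕ = 0.11474885; term = 0.11474885²·(1 − 0.06737918)·2820/145 = 0.23882672.
Sum = 0.85368995.
SE = √(0.85368995) = 0.92395.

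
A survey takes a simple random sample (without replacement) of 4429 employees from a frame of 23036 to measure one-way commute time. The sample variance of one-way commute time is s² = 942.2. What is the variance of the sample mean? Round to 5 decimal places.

Under SRS without replacement, Var(ȳ) = (1 − f)·s²/n with f = n/N = 4429/23036 = 0.19226428.
Var(ȳ) = (1 − 0.19226428)·942.2/4429 = 0.80773572·0.21273425 = 0.17183305.

0.17183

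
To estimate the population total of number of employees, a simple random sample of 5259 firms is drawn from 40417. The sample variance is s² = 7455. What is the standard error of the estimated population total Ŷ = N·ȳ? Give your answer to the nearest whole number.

Var(Ŷ) = N²·Var(ȳ) = N²·(1 − n/N)·s²/n.
f = 5259/40417 = 0.13011851; Var(ȳ) = 0.86988149·7455/5259 = 1.2331178.
Var(Ŷ) = 40417² · 1.2331178 = 2.0143397 × 10^9.
SE(Ŷ) = √(2.0143397 × 10^9) = 44881.

44881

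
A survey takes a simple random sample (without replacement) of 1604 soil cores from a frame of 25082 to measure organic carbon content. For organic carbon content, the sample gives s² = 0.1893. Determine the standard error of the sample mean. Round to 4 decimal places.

Under SRS without replacement, Var(ȳ) = (1 − f)·s²/n with f = n/N = 1604/25082 = 0.06395024.
Var(ȳ) = (1 − 0.06395024)·0.1893/1604 = 0.93604976·1.1801746 × 10^-4 = 1.1047021 × 10^-4.
SE(ȳ) = √(1.1047021 × 10^-4) = 0.0105.

0.0105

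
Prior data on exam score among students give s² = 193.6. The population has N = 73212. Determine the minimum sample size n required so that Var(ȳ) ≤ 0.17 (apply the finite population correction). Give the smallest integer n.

1122

Without fpc, n₀ = s²/D = 193.6/0.17 = 1138.8235.
With fpc, (1 − n/N)·s²/n ≤ D requires n ≥ n₀/(1 + n₀/N) = 1138.8235/(1 + 1138.8235/73212) = 1121.3803.
Rounding up, n = 1122.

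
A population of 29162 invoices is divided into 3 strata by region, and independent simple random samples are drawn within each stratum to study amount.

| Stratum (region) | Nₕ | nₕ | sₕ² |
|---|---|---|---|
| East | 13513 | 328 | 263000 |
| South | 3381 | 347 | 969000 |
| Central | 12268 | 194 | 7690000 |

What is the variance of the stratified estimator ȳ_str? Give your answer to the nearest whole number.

Var(ȳ_str) = Σₕ Wₕ²(1 − fₕ)sₕ²/nₕ with Wₕ = Nₕ/N, N = 29162.
East: Wₕ = 0.46337700; term = 0.46337700²·(1 − 0.02427292)·263000/328 = 167.98837.
South: Wₕ = 0.11593855; term = 0.11593855²·(1 − 0.10263236)·969000/347 = 33.68375.
Central: Wₕ = 0.42068445; term = 0.42068445²·(1 − 0.01581350)·7690000/194 = 6904.225.
Sum = 7105.8971.

7106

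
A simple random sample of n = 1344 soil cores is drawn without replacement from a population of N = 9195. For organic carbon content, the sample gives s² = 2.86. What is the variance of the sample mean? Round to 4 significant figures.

0.001817

Under SRS without replacement, Var(ȳ) = (1 − f)·s²/n with f = n/N = 1344/9195 = 0.14616639.
Var(ȳ) = (1 − 0.14616639)·2.86/1344 = 0.85383361·0.0021279762 = 0.0018169376.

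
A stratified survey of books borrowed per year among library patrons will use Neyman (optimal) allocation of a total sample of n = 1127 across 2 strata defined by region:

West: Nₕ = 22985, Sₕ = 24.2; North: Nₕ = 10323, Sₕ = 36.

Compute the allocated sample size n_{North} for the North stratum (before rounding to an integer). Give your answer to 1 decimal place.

Neyman allocation: nₕ = n·NₕSₕ / Σⱼ NⱼSⱼ.
Σ NⱼSⱼ = 22985·24.2 + 10323·36 = 927865.
n_{North} = 1127·10323·36 / 927865 = 451.4.

451.4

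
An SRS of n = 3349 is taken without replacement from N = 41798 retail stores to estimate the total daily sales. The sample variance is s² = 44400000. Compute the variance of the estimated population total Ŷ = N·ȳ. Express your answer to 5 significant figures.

Var(Ŷ) = N²·Var(ȳ) = N²·(1 − n/N)·s²/n.
f = 3349/41798 = 0.08012345; Var(ȳ) = 0.91987655·44400000/3349 = 12195.437.
Var(Ŷ) = 41798² · 12195.437 = 2.1306316 × 10^13.

2.1306 × 10^13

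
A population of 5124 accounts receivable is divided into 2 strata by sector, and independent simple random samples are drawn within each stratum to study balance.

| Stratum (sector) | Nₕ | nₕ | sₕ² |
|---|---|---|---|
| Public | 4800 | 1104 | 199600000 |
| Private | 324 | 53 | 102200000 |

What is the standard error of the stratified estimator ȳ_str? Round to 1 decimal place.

358.6

Var(ȳ_str) = Σₕ Wₕ²(1 − fₕ)sₕ²/nₕ with Wₕ = Nₕ/N, N = 5124.
Public: Wₕ = 0.93676815; term = 0.93676815²·(1 − 0.23000000)·199600000/1104 = 122164.89.
Private: Wₕ = 0.06323185; term = 0.06323185²·(1 − 0.16358025)·102200000/53 = 6448.6838.
Sum = 128613.57.
SE = √(128613.57) = 358.6.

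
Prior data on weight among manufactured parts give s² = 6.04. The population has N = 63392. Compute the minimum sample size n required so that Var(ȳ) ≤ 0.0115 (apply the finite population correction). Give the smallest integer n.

521

Without fpc, n₀ = s²/D = 6.04/0.0115 = 525.2174.
With fpc, (1 − n/N)·s²/n ≤ D requires n ≥ n₀/(1 + n₀/N) = 525.2174/(1 + 525.2174/63392) = 520.9016.
Rounding up, n = 521.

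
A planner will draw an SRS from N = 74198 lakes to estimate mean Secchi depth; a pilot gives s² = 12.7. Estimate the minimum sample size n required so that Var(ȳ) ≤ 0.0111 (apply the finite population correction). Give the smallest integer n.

Without fpc, n₀ = s²/D = 12.7/0.0111 = 1144.1441.
With fpc, (1 − n/N)·s²/n ≤ D requires n ≥ n₀/(1 + n₀/N) = 1144.1441/(1 + 1144.1441/74198) = 1126.7692.
Rounding up, n = 1127.

1127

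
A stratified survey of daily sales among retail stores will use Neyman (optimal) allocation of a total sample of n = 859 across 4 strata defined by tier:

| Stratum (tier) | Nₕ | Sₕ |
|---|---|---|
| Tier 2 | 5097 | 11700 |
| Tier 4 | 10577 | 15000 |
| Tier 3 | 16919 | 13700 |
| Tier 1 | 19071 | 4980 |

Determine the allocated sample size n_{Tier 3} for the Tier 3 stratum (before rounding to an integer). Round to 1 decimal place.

365.3

Neyman allocation: nₕ = n·NₕSₕ / Σⱼ NⱼSⱼ.
Σ NⱼSⱼ = 5097·11700 + 10577·15000 + 16919·13700 + 19071·4980 = 5.4505378 × 10^8.
n_{Tier 3} = 859·16919·13700 / (5.4505378 × 10^8) = 365.3.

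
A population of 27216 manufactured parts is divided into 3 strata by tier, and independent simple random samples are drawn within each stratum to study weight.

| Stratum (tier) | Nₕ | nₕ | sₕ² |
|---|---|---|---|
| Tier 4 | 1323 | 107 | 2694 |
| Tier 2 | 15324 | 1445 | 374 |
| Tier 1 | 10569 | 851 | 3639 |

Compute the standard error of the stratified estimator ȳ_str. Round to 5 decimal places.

0.84967

Var(ȳ_str) = Σₕ Wₕ²(1 − fₕ)sₕ²/nₕ with Wₕ = Nₕ/N, N = 27216.
Tier 4: Wₕ = 0.04861111; term = 0.04861111²·(1 − 0.08087680)·2694/107 = 0.054683794.
Tier 2: Wₕ = 0.56305115; term = 0.56305115²·(1 − 0.09429653)·374/1445 = 0.07431654.
Tier 1: Wₕ = 0.38833774; term = 0.38833774²·(1 − 0.08051850)·3639/851 = 0.59294539.
Sum = 0.72194572.
SE = √(0.72194572) = 0.84967.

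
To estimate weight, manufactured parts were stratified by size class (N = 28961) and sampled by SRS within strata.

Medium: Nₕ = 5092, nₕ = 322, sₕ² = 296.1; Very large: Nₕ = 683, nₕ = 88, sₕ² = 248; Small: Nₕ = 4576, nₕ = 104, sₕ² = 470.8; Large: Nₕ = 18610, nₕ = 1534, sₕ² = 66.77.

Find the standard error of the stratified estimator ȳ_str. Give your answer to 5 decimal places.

Var(ȳ_str) = Σₕ Wₕ²(1 − fₕ)sₕ²/nₕ with Wₕ = Nₕ/N, N = 28961.
Medium: Wₕ = 0.17582266; term = 0.17582266²·(1 − 0.06323645)·296.1/322 = 0.02662945.
Very large: Wₕ = 0.02358344; term = 0.02358344²·(1 − 0.12884334)·248/88 = 0.0013654619.
Small: Wₕ = 0.15800559; term = 0.15800559²·(1 − 0.02272727)·470.8/104 = 0.11044952.
Large: Wₕ = 0.64258831; term = 0.64258831²·(1 − 0.08242880)·66.77/1534 = 0.016491548.
Sum = 0.15493598.
SE = √(0.15493598) = 0.39362.

0.39362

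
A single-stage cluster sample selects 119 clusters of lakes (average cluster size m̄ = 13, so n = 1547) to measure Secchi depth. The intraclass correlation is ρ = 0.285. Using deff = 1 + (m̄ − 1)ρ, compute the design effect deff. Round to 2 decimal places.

4.42

deff = 1 + (13 − 1)·0.285 = 1 + 3.42 = 4.42.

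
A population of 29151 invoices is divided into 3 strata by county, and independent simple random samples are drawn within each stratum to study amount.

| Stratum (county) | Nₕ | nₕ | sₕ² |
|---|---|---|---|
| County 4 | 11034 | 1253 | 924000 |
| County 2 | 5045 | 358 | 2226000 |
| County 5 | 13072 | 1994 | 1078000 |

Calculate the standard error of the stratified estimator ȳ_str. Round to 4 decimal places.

18.9420

Var(ȳ_str) = Σₕ Wₕ²(1 − fₕ)sₕ²/nₕ with Wₕ = Nₕ/N, N = 29151.
County 4: Wₕ = 0.37851189; term = 0.37851189²·(1 − 0.11355809)·924000/1253 = 93.654839.
County 2: Wₕ = 0.17306439; term = 0.17306439²·(1 − 0.07096135)·2226000/358 = 173.01802.
County 5: Wₕ = 0.44842372; term = 0.44842372²·(1 − 0.15253978)·1078000/1994 = 92.127671.
Sum = 358.80053.
SE = √(358.80053) = 18.9420.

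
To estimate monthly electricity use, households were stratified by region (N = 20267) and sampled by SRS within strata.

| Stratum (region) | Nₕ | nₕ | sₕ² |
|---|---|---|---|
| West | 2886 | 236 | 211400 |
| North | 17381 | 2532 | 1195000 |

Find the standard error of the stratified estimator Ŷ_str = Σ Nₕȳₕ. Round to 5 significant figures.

358690

Var(Ŷ_str) = Σₕ Nₕ²(1 − fₕ)sₕ²/nₕ.
West: 2886²·(1 − 236/2886)·211400/236 = 6.8507036 × 10^9.
North: 17381²·(1 − 2532/17381)·1195000/2532 = 1.218081 × 10^11.
Sum = 1.286588 × 10^11.
SE = √(1.286588 × 10^11) = 358690.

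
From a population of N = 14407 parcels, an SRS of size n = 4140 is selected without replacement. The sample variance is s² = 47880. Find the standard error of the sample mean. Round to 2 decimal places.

2.87

Under SRS without replacement, Var(ȳ) = (1 − f)·s²/n with f = n/N = 4140/14407 = 0.28736031.
Var(ȳ) = (1 − 0.28736031)·47880/4140 = 0.71263969·11.565217 = 8.2418329.
SE(ȳ) = √(8.2418329) = 2.87.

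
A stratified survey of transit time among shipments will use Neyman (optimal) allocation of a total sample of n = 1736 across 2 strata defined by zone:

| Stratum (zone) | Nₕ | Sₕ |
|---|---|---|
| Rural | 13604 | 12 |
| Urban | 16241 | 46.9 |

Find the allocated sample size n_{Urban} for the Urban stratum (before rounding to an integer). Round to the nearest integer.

1430

Neyman allocation: nₕ = n·NₕSₕ / Σⱼ NⱼSⱼ.
Σ NⱼSⱼ = 13604·12 + 16241·46.9 = 924950.9.
n_{Urban} = 1736·16241·46.9 / 924950.9 = 1430.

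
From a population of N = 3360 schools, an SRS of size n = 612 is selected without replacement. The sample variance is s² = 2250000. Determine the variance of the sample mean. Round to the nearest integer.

Under SRS without replacement, Var(ȳ) = (1 − f)·s²/n with f = n/N = 612/3360 = 0.18214286.
Var(ȳ) = (1 − 0.18214286)·2250000/612 = 0.81785714·3676.4706 = 3006.8277.

3007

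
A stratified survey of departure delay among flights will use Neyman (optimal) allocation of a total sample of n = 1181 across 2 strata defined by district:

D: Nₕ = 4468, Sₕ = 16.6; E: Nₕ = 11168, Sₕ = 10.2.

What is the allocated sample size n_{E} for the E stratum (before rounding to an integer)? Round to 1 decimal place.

715.3

Neyman allocation: nₕ = n·NₕSₕ / Σⱼ NⱼSⱼ.
Σ NⱼSⱼ = 4468·16.6 + 11168·10.2 = 188082.4.
n_{E} = 1181·11168·10.2 / 188082.4 = 715.3.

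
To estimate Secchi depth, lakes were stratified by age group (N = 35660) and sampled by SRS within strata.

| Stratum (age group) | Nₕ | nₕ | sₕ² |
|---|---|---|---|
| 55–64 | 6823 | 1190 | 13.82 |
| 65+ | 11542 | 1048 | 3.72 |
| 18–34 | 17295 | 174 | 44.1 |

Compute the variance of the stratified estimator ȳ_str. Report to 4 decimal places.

0.0597

Var(ȳ_str) = Σₕ Wₕ²(1 − fₕ)sₕ²/nₕ with Wₕ = Nₕ/N, N = 35660.
55–64: Wₕ = 0.19133483; term = 0.19133483²·(1 − 0.17441008)·13.82/1190 = 3.5100518 × 10^-4.
65+: Wₕ = 0.32366798; term = 0.32366798²·(1 − 0.09079882)·3.72/1048 = 3.3809684 × 10^-4.
18–34: Wₕ = 0.48499720; term = 0.48499720²·(1 − 0.01006071)·44.1/174 = 0.059016895.
Sum = 0.059705997.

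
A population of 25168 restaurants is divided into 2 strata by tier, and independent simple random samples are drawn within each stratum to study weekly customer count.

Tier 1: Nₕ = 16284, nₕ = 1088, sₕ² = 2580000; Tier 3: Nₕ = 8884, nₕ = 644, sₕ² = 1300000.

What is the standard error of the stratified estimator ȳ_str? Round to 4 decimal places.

Var(ȳ_str) = Σₕ Wₕ²(1 − fₕ)sₕ²/nₕ with Wₕ = Nₕ/N, N = 25168.
Tier 1: Wₕ = 0.64701208; term = 0.64701208²·(1 − 0.06681405)·2580000/1088 = 926.3685.
Tier 3: Wₕ = 0.35298792; term = 0.35298792²·(1 − 0.07248987)·1300000/644 = 233.28985.
Sum = 1159.6584.
SE = √(1159.6584) = 34.0538.

34.0538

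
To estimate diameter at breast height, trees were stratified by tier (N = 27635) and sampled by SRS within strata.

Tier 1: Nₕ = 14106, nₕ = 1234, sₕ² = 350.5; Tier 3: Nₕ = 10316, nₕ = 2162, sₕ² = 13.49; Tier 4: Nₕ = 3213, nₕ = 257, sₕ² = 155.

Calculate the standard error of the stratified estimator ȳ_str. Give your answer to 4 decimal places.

0.2752

Var(ȳ_str) = Σₕ Wₕ²(1 − fₕ)sₕ²/nₕ with Wₕ = Nₕ/N, N = 27635.
Tier 1: Wₕ = 0.51043966; term = 0.51043966²·(1 − 0.08748050)·350.5/1234 = 0.067531102.
Tier 3: Wₕ = 0.37329473; term = 0.37329473²·(1 − 0.20957736)·13.49/2162 = 6.872573 × 10^-4.
Tier 4: Wₕ = 0.11626561; term = 0.11626561²·(1 − 0.07998755)·155/257 = 0.007500579.
Sum = 0.075718938.
SE = √(0.075718938) = 0.2752.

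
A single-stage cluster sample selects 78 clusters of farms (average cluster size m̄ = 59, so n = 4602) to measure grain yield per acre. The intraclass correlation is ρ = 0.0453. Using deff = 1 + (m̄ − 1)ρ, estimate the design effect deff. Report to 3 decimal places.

3.627

deff = 1 + (59 − 1)·0.0453 = 1 + 2.6274 = 3.6274.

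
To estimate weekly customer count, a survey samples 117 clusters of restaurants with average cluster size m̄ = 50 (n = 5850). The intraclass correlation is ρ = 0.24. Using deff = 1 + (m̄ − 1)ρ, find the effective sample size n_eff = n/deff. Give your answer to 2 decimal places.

458.46

deff = 1 + (50 − 1)·0.24 = 1 + 11.76 = 12.76.
n_eff = 5850 / 12.76 = 458.46.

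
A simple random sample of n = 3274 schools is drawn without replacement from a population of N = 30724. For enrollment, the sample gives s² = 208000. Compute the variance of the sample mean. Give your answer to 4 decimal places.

Under SRS without replacement, Var(ȳ) = (1 − f)·s²/n with f = n/N = 3274/30724 = 0.10656165.
Var(ȳ) = (1 − 0.10656165)·208000/3274 = 0.89343835·63.530849 = 56.760897.

56.7609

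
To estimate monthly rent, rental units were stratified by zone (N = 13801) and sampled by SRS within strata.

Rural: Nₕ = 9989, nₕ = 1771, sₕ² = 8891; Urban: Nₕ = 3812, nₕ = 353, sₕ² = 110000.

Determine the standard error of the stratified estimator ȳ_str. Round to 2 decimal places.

Var(ȳ_str) = Σₕ Wₕ²(1 − fₕ)sₕ²/nₕ with Wₕ = Nₕ/N, N = 13801.
Rural: Wₕ = 0.72378813; term = 0.72378813²·(1 − 0.17729502)·8891/1771 = 2.1637102.
Urban: Wₕ = 0.27621187; term = 0.27621187²·(1 − 0.09260231)·110000/353 = 21.572492.
Sum = 23.736202.
SE = √(23.736202) = 4.87.

4.87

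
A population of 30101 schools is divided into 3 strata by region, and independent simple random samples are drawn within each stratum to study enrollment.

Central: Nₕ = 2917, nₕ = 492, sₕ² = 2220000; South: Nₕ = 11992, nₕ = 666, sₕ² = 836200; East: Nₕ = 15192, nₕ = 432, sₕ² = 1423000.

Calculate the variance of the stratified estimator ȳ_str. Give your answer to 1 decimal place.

1038.6

Var(ȳ_str) = Σₕ Wₕ²(1 − fₕ)sₕ²/nₕ with Wₕ = Nₕ/N, N = 30101.
Central: Wₕ = 0.09690708; term = 0.09690708²·(1 − 0.16866644)·2220000/492 = 35.226881.
South: Wₕ = 0.39839208; term = 0.39839208²·(1 − 0.05553702)·836200/666 = 188.20981.
East: Wₕ = 0.50470084; term = 0.50470084²·(1 − 0.02843602)·1423000/432 = 815.19333.
Sum = 1038.63.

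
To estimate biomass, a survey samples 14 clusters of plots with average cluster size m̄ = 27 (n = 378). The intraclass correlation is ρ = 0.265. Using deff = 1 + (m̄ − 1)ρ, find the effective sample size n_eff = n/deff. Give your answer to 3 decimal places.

47.909

deff = 1 + (27 − 1)·0.265 = 1 + 6.89 = 7.89.
n_eff = 378 / 7.89 = 47.909.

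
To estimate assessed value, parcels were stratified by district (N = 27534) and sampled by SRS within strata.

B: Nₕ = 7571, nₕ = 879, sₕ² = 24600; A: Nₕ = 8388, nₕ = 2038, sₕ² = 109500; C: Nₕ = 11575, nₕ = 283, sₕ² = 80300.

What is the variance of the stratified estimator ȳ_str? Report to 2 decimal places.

Var(ȳ_str) = Σₕ Wₕ²(1 − fₕ)sₕ²/nₕ with Wₕ = Nₕ/N, N = 27534.
B: Wₕ = 0.27496913; term = 0.27496913²·(1 − 0.11610091)·24600/879 = 1.8703238.
A: Wₕ = 0.30464153; term = 0.30464153²·(1 − 0.24296614)·109500/2038 = 3.7748828.
C: Wₕ = 0.42038934; term = 0.42038934²·(1 − 0.02444924)·80300/283 = 48.91954.
Sum = 54.564747.

54.56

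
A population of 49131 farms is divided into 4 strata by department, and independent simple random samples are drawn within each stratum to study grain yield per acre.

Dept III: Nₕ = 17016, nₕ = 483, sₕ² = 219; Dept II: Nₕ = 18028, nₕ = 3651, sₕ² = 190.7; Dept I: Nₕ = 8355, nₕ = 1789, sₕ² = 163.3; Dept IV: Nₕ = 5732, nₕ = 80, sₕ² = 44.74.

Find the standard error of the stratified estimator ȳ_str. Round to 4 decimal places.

0.2608

Var(ȳ_str) = Σₕ Wₕ²(1 − fₕ)sₕ²/nₕ with Wₕ = Nₕ/N, N = 49131.
Dept III: Wₕ = 0.34633938; term = 0.34633938²·(1 − 0.02838505)·219/483 = 0.052843907.
Dept II: Wₕ = 0.36693737; term = 0.36693737²·(1 − 0.20251830)·190.7/3651 = 0.005608458.
Dept I: Wₕ = 0.17005557; term = 0.17005557²·(1 − 0.21412328)·163.3/1789 = 0.002074493.
Dept IV: Wₕ = 0.11666768; term = 0.11666768²·(1 − 0.01395673)·44.74/80 = 0.007505906.
Sum = 0.068032764.
SE = √(0.068032764) = 0.2608.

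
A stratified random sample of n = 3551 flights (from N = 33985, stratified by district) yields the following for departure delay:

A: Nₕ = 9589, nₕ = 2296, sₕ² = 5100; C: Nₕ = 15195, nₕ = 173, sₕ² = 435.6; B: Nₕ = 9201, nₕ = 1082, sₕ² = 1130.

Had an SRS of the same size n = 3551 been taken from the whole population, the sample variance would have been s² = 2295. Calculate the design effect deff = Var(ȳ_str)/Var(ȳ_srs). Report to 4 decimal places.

Var(ȳ_str) = Σ Wₕ²(1−fₕ)sₕ²/nₕ with Wₕ = Nₕ/33985:
  A: (9589/33985)²·(1−2296/9589)·5100/2296 = 0.13449411
  C: (15195/33985)²·(1−173/15195)·435.6/173 = 0.49761754
  B: (9201/33985)²·(1−1082/9201)·1130/1082 = 0.067548266
  → Var(ȳ_str) = 0.69965992.
Var(ȳ_srs) = (1 − 3551/33985)·2295/3551 = 0.57876703.
deff = 0.69965992 / 0.57876703 = 1.2089.

1.2089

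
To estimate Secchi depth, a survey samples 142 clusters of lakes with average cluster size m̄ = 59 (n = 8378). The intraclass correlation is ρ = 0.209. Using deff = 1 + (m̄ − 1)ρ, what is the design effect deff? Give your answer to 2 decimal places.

deff = 1 + (59 − 1)·0.209 = 1 + 12.122 = 13.122.

13.12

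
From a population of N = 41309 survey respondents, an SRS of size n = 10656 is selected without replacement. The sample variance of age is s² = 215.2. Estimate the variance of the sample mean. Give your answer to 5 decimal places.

Under SRS without replacement, Var(ȳ) = (1 − f)·s²/n with f = n/N = 10656/41309 = 0.25795831.
Var(ȳ) = (1 − 0.25795831)·215.2/10656 = 0.74204169·0.020195195 = 0.014985677.

0.01499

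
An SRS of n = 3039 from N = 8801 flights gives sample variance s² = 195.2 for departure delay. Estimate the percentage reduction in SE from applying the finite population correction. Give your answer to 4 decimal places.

19.0866

f = n/N = 3039/8801 = 0.34530167.
SE_no-fpc = √(s²/n) = 0.25343965; SE_fpc = √((1−f)s²/n) = 0.20506671.
Ratio = √(1−f) = 0.80913431. Reduction = 100·(1 − 0.80913431) = 19.0866%.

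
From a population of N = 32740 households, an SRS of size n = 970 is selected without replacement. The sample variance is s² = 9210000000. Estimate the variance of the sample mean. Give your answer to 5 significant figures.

9.2135 × 10^6

Under SRS without replacement, Var(ȳ) = (1 − f)·s²/n with f = n/N = 970/32740 = 0.02962737.
Var(ȳ) = (1 − 0.02962737)·9210000000/970 = 0.97037263·9.4948454 × 10^6 = 9.2135381 × 10^6.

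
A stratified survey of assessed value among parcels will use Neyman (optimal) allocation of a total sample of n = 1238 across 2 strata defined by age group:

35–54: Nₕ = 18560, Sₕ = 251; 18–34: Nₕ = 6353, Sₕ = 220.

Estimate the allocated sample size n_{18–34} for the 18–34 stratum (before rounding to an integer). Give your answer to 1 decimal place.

285.7

Neyman allocation: nₕ = n·NₕSₕ / Σⱼ NⱼSⱼ.
Σ NⱼSⱼ = 18560·251 + 6353·220 = 6.05622 × 10^6.
n_{18–34} = 1238·6353·220 / (6.05622 × 10^6) = 285.7.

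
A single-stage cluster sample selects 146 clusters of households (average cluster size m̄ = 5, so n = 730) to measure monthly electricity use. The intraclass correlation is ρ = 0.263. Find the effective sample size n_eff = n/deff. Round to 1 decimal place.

deff = 1 + (5 − 1)·0.263 = 1 + 1.052 = 2.052.
n_eff = 730 / 2.052 = 355.8.

355.8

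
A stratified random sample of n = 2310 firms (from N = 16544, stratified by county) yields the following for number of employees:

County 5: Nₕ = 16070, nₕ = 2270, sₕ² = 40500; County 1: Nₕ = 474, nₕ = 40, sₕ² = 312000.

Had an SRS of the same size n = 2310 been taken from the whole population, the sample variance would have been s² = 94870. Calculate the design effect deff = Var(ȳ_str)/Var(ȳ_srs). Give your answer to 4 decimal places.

Var(ȳ_str) = Σ Wₕ²(1−fₕ)sₕ²/nₕ with Wₕ = Nₕ/16544:
  County 5: (16070/16544)²·(1−2270/16070)·40500/2270 = 14.455832
  County 1: (474/16544)²·(1−40/474)·312000/40 = 5.8624835
  → Var(ȳ_str) = 20.318316.
Var(ȳ_srs) = (1 − 2310/16544)·94870/2310 = 35.334859.
deff = 20.318316 / 35.334859 = 0.5750.

0.5750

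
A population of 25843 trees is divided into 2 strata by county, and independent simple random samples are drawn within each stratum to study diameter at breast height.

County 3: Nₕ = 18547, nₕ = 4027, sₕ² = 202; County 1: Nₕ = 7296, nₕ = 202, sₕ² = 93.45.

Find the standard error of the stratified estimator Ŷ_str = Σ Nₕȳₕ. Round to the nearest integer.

6120

Var(Ŷ_str) = Σₕ Nₕ²(1 − fₕ)sₕ²/nₕ.
County 3: 18547²·(1 − 4027/18547)·202/4027 = 1.350859 × 10^7.
County 1: 7296²·(1 − 202/7296)·93.45/202 = 2.3944399 × 10^7.
Sum = 3.7452989 × 10^7.
SE = √(3.7452989 × 10^7) = 6120.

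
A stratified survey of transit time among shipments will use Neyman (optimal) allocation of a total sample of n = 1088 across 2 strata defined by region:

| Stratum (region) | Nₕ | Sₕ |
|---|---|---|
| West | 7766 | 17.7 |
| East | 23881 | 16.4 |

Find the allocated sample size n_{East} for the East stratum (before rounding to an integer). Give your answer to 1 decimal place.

805.3

Neyman allocation: nₕ = n·NₕSₕ / Σⱼ NⱼSⱼ.
Σ NⱼSⱼ = 7766·17.7 + 23881·16.4 = 529106.6.
n_{East} = 1088·23881·16.4 / 529106.6 = 805.3.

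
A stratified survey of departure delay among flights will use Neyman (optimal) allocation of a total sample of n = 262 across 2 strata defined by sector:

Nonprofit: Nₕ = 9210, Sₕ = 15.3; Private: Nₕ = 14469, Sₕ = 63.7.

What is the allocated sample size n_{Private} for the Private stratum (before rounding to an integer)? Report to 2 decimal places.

Neyman allocation: nₕ = n·NₕSₕ / Σⱼ NⱼSⱼ.
Σ NⱼSⱼ = 9210·15.3 + 14469·63.7 = 1.0625883 × 10^6.
n_{Private} = 262·14469·63.7 / (1.0625883 × 10^6) = 227.26.

227.26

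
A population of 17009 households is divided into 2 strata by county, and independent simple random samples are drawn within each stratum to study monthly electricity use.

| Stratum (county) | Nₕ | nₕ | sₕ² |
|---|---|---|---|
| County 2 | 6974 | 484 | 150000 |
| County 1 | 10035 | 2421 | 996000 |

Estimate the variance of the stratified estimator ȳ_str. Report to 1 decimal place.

157.1

Var(ȳ_str) = Σₕ Wₕ²(1 − fₕ)sₕ²/nₕ with Wₕ = Nₕ/N, N = 17009.
County 2: Wₕ = 0.41001823; term = 0.41001823²·(1 − 0.06940063)·150000/484 = 48.485846.
County 1: Wₕ = 0.58998177; term = 0.58998177²·(1 − 0.24125561)·996000/2421 = 108.65188.
Sum = 157.13773.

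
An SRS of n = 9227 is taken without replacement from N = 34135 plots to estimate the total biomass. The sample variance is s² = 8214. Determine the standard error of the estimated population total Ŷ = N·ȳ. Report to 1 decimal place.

27511.6

Var(Ŷ) = N²·Var(ȳ) = N²·(1 − n/N)·s²/n.
f = 9227/34135 = 0.27030907; Var(ȳ) = 0.72969093·8214/9227 = 0.64958072.
Var(Ŷ) = 34135² · 0.64958072 = 7.568903 × 10^8.
SE(Ŷ) = √(7.568903 × 10^8) = 27511.6.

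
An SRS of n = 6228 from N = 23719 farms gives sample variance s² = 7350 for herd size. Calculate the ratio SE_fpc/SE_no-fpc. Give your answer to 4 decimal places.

0.8587

f = n/N = 6228/23719 = 0.26257431.
SE_no-fpc = √(s²/n) = 1.086349; SE_fpc = √((1−f)s²/n) = 0.93288584.
Ratio = √(1−f) = 0.85873494.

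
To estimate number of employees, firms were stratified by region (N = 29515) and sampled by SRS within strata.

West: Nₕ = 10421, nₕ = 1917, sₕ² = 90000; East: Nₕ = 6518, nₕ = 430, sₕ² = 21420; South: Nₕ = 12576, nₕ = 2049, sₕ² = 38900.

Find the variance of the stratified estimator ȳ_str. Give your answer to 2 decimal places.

9.93

Var(ȳ_str) = Σₕ Wₕ²(1 − fₕ)sₕ²/nₕ with Wₕ = Nₕ/N, N = 29515.
West: Wₕ = 0.35307471; term = 0.35307471²·(1 − 0.18395547)·90000/1917 = 4.7760346.
East: Wₕ = 0.22083686; term = 0.22083686²·(1 − 0.06597116)·21420/430 = 2.2691042.
South: Wₕ = 0.42608843; term = 0.42608843²·(1 − 0.16292939)·38900/2049 = 2.8851555.
Sum = 9.9302943.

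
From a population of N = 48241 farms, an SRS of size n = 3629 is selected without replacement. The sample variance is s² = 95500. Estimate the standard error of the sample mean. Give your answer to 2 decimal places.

Under SRS without replacement, Var(ȳ) = (1 − f)·s²/n with f = n/N = 3629/48241 = 0.07522647.
Var(ȳ) = (1 − 0.07522647)·95500/3629 = 0.92477353·26.315789 = 24.336146.
SE(ȳ) = √(24.336146) = 4.93.

4.93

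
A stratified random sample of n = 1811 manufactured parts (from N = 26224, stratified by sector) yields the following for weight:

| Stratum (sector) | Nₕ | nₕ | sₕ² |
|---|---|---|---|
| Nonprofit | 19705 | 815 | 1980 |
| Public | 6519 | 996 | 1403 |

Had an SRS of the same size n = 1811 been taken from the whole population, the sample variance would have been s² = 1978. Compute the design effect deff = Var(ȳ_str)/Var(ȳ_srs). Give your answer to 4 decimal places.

1.3658

Var(ȳ_str) = Σ Wₕ²(1−fₕ)sₕ²/nₕ with Wₕ = Nₕ/26224:
  Nonprofit: (19705/26224)²·(1−815/19705)·1980/815 = 1.3149768
  Public: (6519/26224)²·(1−996/6519)·1403/996 = 0.073749059
  → Var(ȳ_str) = 1.3887259.
Var(ȳ_srs) = (1 − 1811/26224)·1978/1811 = 1.0167872.
deff = 1.3887259 / 1.0167872 = 1.3658.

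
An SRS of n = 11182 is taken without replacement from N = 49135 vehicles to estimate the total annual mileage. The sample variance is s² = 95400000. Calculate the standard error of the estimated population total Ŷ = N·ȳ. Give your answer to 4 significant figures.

Var(Ŷ) = N²·Var(ȳ) = N²·(1 − n/N)·s²/n.
f = 11182/49135 = 0.22757708; Var(ȳ) = 0.77242292·95400000/11182 = 6589.9791.
Var(Ŷ) = 49135² · 6589.9791 = 1.5909845 × 10^13.
SE(Ŷ) = √(1.5909845 × 10^13) = 3.989 × 10^6.

3.989 × 10^6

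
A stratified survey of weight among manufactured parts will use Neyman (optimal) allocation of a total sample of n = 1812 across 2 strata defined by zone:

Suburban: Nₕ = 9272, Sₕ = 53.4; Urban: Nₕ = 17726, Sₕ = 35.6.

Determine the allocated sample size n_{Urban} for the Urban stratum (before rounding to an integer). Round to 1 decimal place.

Neyman allocation: nₕ = n·NₕSₕ / Σⱼ NⱼSⱼ.
Σ NⱼSⱼ = 9272·53.4 + 17726·35.6 = 1.1261704 × 10^6.
n_{Urban} = 1812·17726·35.6 / (1.1261704 × 10^6) = 1015.3.

1015.3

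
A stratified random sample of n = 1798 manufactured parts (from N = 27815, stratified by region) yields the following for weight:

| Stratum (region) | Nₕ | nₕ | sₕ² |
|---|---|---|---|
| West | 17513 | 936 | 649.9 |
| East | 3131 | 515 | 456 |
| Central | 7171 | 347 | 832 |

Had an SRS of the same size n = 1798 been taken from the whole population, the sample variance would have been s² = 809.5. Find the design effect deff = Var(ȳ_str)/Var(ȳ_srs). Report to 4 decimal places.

1.0011

Var(ȳ_str) = Σ Wₕ²(1−fₕ)sₕ²/nₕ with Wₕ = Nₕ/27815:
  West: (17513/27815)²·(1−936/17513)·649.9/936 = 0.26054278
  East: (3131/27815)²·(1−515/3131)·456/515 = 0.0093738995
  Central: (7171/27815)²·(1−347/7171)·832/347 = 0.15165421
  → Var(ȳ_str) = 0.42157089.
Var(ȳ_srs) = (1 − 1798/27815)·809.5/1798 = 0.42111947.
deff = 0.42157089 / 0.42111947 = 1.0011.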